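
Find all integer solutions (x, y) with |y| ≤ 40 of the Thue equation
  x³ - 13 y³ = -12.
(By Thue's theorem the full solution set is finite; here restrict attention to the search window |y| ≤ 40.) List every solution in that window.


The equation is x³ - 13y³ = -12. For fixed y, x³ = 13·y³ − 12, so a solution requires the RHS to be a perfect cube.
Strategy: iterate y from -40 to 40, compute RHS = 13·y³ − 12, and check whether it is a (positive or negative) perfect cube.
Check small values of y:
  y = 0: RHS = -12 is not a perfect cube.
  y = 1: RHS = 1 = (1)³ ⇒ x = 1 works.
  y = -1: RHS = -25 is not a perfect cube.
  y = 2: RHS = 92 is not a perfect cube.
  y = -2: RHS = -116 is not a perfect cube.
  y = 3: RHS = 339 is not a perfect cube.
  y = -3: RHS = -363 is not a perfect cube.
Continuing the search up to |y| = 40 finds no further solutions beyond those listed.
Collected solutions: (1, 1).

Solutions (with |y| ≤ 40): (1, 1).


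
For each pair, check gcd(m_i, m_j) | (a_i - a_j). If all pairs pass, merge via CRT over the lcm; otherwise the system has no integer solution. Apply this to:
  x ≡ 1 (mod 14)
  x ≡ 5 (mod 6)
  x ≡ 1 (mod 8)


Moduli 14, 6, 8 are not pairwise coprime, so CRT works modulo lcm(m_i) when all pairwise compatibility conditions hold.
Pairwise compatibility: gcd(m_i, m_j) must divide a_i - a_j for every pair.
Merge one congruence at a time:
  Start: x ≡ 1 (mod 14).
  Combine with x ≡ 5 (mod 6): gcd(14, 6) = 2; 5 - 1 = 4, which IS divisible by 2, so compatible.
    Write x = 1 + 14·t and substitute into x ≡ 5 (mod 6): 14·t ≡ 5 − 1 = 4 (mod 6).
    Divide the congruence (and modulus) by g = 2: 7·t ≡ 2 (mod 3).
    Reduce coefficients mod 3: 1·t ≡ 2 (mod 3).
    So t ≡ 2 (mod 3).
    Then x = 1 + 14·2 = 29, valid modulo lcm(14, 6) = 42: x ≡ 29 (mod 42).
  Combine with x ≡ 1 (mod 8): gcd(42, 8) = 2; 1 - 29 = -28, which IS divisible by 2, so compatible.
    Write x = 29 + 42·t and substitute into x ≡ 1 (mod 8): 42·t ≡ 1 − 29 = -28 (mod 8).
    Divide the congruence (and modulus) by g = 2: 21·t ≡ -14 (mod 4).
    Reduce coefficients mod 4: 1·t ≡ 2 (mod 4).
    So t ≡ 2 (mod 4).
    Then x = 29 + 42·2 = 113, valid modulo lcm(42, 8) = 168: x ≡ 113 (mod 168).
Verify: 113 mod 14 = 1, 113 mod 6 = 5, 113 mod 8 = 1.

x ≡ 113 (mod 168).


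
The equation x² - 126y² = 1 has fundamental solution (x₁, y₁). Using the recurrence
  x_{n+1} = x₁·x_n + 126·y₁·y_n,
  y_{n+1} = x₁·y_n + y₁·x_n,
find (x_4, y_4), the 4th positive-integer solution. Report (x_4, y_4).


Step 1: Find the fundamental solution (x₁, y₁) of x² - 126y² = 1.
  Expand √126 as a continued fraction. a₀ = ⌊√126⌋ = 11; iterate m_{k+1} = d_k·a_k − m_k, d_{k+1} = (126 − m_{k+1}²)/d_k, a_{k+1} = ⌊(a₀ + m_{k+1})/d_{k+1}⌋ (starting m₀ = 0, d₀ = 1), with convergents p_k = a_k·p_{k-1} + p_{k-2}, q_k = a_k·q_{k-1} + q_{k-2} (p₋₁ = 1, q₋₁ = 0):
  k = 0: a₀ = 11; p₀/q₀ = 11/1; p₀² − 126·q₀² = 121 − 126 = -5.
  k = 1: m = 11, d = 5, a = ⌊(11 + 11)/5⌋ = 4; p/q = (4·11 + 1)/(4·1 + 0) = 45/4; p² − 126·q² = 2025 − 2016 = 9.
  k = 2: m = 9, d = 9, a = ⌊(11 + 9)/9⌋ = 2; p/q = (2·45 + 11)/(2·4 + 1) = 101/9; p² − 126·q² = 10201 − 10206 = -5.
  k = 3: m = 9, d = 5, a = ⌊(11 + 9)/5⌋ = 4; p/q = (4·101 + 45)/(4·9 + 4) = 449/40; p² − 126·q² = 201601 − 201600 = 1.
  The first convergent with p² − 126·q² = 1 gives the fundamental solution (x₁, y₁) = (449, 40).
Step 2: Apply the recurrence (x_{n+1}, y_{n+1}) = (x₁x_n + 126y₁y_n, x₁y_n + y₁x_n) repeatedly.
  From (x_1, y_1) = (449, 40): x_2 = 449·449 + 126·40·40 = 403201; y_2 = 449·40 + 40·449 = 35920.
  From (x_2, y_2) = (403201, 35920): x_3 = 449·403201 + 126·40·35920 = 362074049; y_3 = 449·35920 + 40·403201 = 32256120.
  From (x_3, y_3) = (362074049, 32256120): x_4 = 449·362074049 + 126·40·32256120 = 325142092801; y_4 = 449·32256120 + 40·362074049 = 28965959840.
Step 3: Verify x_4² - 126·y_4² = 105717380511014096025601 - 105717380511014096025600 = 1 (should be 1). ✓

(x_1, y_1) = (449, 40); (x_4, y_4) = (325142092801, 28965959840).


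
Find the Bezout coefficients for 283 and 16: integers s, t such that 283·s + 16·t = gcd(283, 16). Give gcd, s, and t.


Euclidean algorithm on (283, 16) — divide until remainder is 0:
  283 = 17 · 16 + 11
  16 = 1 · 11 + 5
  11 = 2 · 5 + 1
  5 = 5 · 1 + 0
gcd(283, 16) = 1.
Track Bezout coefficients alongside the remainders: start with r₀ = 283 = a·1 + b·0 (s = 1, t = 0) and r₁ = 16 = a·0 + b·1 (s = 0, t = 1); each new remainder r_{k+1} = r_{k-1} − q_k·r_k inherits s_{k+1} = s_{k-1} − q_k·s_k, t_{k+1} = t_{k-1} − q_k·t_k, so r_k = a·s_k + b·t_k at every step:
  q = 17: r = 11, s = 1 − 17·0 = 1, t = 0 − 17·1 = -17  (check: 283·1 + 16·(-17) = 11)
  q = 1: r = 5, s = 0 − 1·1 = -1, t = 1 − 1·(-17) = 18  (check: 283·(-1) + 16·18 = 5)
  q = 2: r = 1, s = 1 − 2·(-1) = 3, t = -17 − 2·18 = -53  (check: 283·3 + 16·(-53) = 1)
The row with r = 1 (the gcd) gives the Bezout coefficients s = 3, t = -53.
Result: 283 · (3) + 16 · (-53) = 1.

gcd(283, 16) = 1; s = 3, t = -53 (check: 283·3 + 16·(-53) = 1).


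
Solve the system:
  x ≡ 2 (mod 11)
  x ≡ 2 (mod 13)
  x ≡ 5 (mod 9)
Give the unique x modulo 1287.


Moduli 11, 13, 9 are pairwise coprime; by CRT there is a unique solution modulo M = 11 · 13 · 9 = 1287.
Solve pairwise, accumulating the modulus:
  Start with x ≡ 2 (mod 11).
  Combine with x ≡ 2 (mod 13): since gcd(11, 13) = 1, we get a unique residue mod 143.
    Write x = 2 + 11·t and substitute into x ≡ 2 (mod 13): 11·t ≡ 2 − 2 = 0 (mod 13).
    The inverse of 11 mod 13 is 6 (since 11·6 = 66 = 5·13 + 1), so t ≡ 6·0 = 0 ≡ 0 (mod 13).
    Then x = 2 + 11·0 = 2, valid modulo lcm(11, 13) = 143: x ≡ 2 (mod 143).
  Combine with x ≡ 5 (mod 9): since gcd(143, 9) = 1, we get a unique residue mod 1287.
    Write x = 2 + 143·t and substitute into x ≡ 5 (mod 9): 143·t ≡ 5 − 2 = 3 (mod 9).
    Reduce coefficients mod 9: 8·t ≡ 3 (mod 9).
    The inverse of 8 mod 9 is 8 (since 8·8 = 64 = 7·9 + 1), so t ≡ 8·3 = 24 ≡ 6 (mod 9).
    Then x = 2 + 143·6 = 860, valid modulo lcm(143, 9) = 1287: x ≡ 860 (mod 1287).
Verify: 860 mod 11 = 2 ✓, 860 mod 13 = 2 ✓, 860 mod 9 = 5 ✓.

x ≡ 860 (mod 1287).


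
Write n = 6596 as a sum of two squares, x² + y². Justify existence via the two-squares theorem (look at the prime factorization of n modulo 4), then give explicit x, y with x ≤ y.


Step 1: Factor n = 6596 = 2^2 · 17 · 97.
Step 2: Check the mod-4 condition on each prime factor: 2 = 2 (special); 17 ≡ 1 (mod 4), exponent 1; 97 ≡ 1 (mod 4), exponent 1.
All primes ≡ 3 (mod 4) appear to even exponent (or don't appear), so by the two-squares theorem n IS expressible as a sum of two squares.
Step 3: Build a representation. Group n = k² · m with k = 2 and m = 17 · 97 = 1649 (a product of primes ≡ 1 (mod 4)); a representation of m scales to one of n via (k·x)² + (k·y)² = k²(x² + y²). Each prime p ≡ 1 (mod 4) is itself a sum of two squares; find a² by testing p − a² for a perfect square:
  17: 17 − 1² = 16 = 4² ⇒ 17 = 1² + 4².
  97: 97 − 1² = 96, 97 − 2² = 93, 97 − 3² = 88, 97 − 4² = 81 = 9² ⇒ 97 = 4² + 9².
  Combine using the Brahmagupta–Fibonacci identity (a² + b²)(c² + d²) = (ac − bd)² + (ad + bc)² = (ac + bd)² + (ad − bc)²:
  17 · 97 = 1649: from (1² + 4²)(4² + 9²), take (1·4 − 4·9, 1·9 + 4·4) = (4 − 36, 9 + 16) = (-32, 25); dropping signs (only squares matter) gives (32, 25); check 32² + 25² = 1024 + 625 = 1649 ✓.
  Scale by k = 2: (2·32, 2·25) = (64, 50).
Step 4: Order so x ≤ y and verify: 50² + 64² = 2500 + 4096 = 6596 = n. ✓

n = 6596 = 50² + 64² (one valid representation with x ≤ y).


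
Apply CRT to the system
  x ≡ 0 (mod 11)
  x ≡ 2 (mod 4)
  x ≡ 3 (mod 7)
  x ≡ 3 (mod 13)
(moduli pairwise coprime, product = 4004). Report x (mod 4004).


Product of moduli M = 11 · 4 · 7 · 13 = 4004.
Merge one congruence at a time:
  Start: x ≡ 0 (mod 11).
  Combine with x ≡ 2 (mod 4); new modulus lcm = 44.
    Write x = 0 + 11·t and substitute into x ≡ 2 (mod 4): 11·t ≡ 2 − 0 = 2 (mod 4).
    Reduce coefficients mod 4: 3·t ≡ 2 (mod 4).
    The inverse of 3 mod 4 is 3 (since 3·3 = 9 = 2·4 + 1), so t ≡ 3·2 = 6 ≡ 2 (mod 4).
    Then x = 0 + 11·2 = 22, valid modulo lcm(11, 4) = 44: x ≡ 22 (mod 44).
  Combine with x ≡ 3 (mod 7); new modulus lcm = 308.
    Write x = 22 + 44·t and substitute into x ≡ 3 (mod 7): 44·t ≡ 3 − 22 = -19 (mod 7).
    Reduce coefficients mod 7: 2·t ≡ 2 (mod 7).
    The inverse of 2 mod 7 is 4 (since 2·4 = 8 = 1·7 + 1), so t ≡ 4·2 = 8 ≡ 1 (mod 7).
    Then x = 22 + 44·1 = 66, valid modulo lcm(44, 7) = 308: x ≡ 66 (mod 308).
  Combine with x ≡ 3 (mod 13); new modulus lcm = 4004.
    Write x = 66 + 308·t and substitute into x ≡ 3 (mod 13): 308·t ≡ 3 − 66 = -63 (mod 13).
    Reduce coefficients mod 13: 9·t ≡ 2 (mod 13).
    The inverse of 9 mod 13 is 3 (since 9·3 = 27 = 2·13 + 1), so t ≡ 3·2 = 6 ≡ 6 (mod 13).
    Then x = 66 + 308·6 = 1914, valid modulo lcm(308, 13) = 4004: x ≡ 1914 (mod 4004).
Verify against each original: 1914 mod 11 = 0, 1914 mod 4 = 2, 1914 mod 7 = 3, 1914 mod 13 = 3.

x ≡ 1914 (mod 4004).


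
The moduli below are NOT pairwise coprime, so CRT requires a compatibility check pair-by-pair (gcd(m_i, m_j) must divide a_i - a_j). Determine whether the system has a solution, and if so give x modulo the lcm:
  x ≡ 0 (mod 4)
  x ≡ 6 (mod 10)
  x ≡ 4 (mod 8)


Moduli 4, 10, 8 are not pairwise coprime, so CRT works modulo lcm(m_i) when all pairwise compatibility conditions hold.
Pairwise compatibility: gcd(m_i, m_j) must divide a_i - a_j for every pair.
Merge one congruence at a time:
  Start: x ≡ 0 (mod 4).
  Combine with x ≡ 6 (mod 10): gcd(4, 10) = 2; 6 - 0 = 6, which IS divisible by 2, so compatible.
    Write x = 0 + 4·t and substitute into x ≡ 6 (mod 10): 4·t ≡ 6 − 0 = 6 (mod 10).
    Divide the congruence (and modulus) by g = 2: 2·t ≡ 3 (mod 5).
    The inverse of 2 mod 5 is 3 (since 2·3 = 6 = 1·5 + 1), so t ≡ 3·3 = 9 ≡ 4 (mod 5).
    Then x = 0 + 4·4 = 16, valid modulo lcm(4, 10) = 20: x ≡ 16 (mod 20).
  Combine with x ≡ 4 (mod 8): gcd(20, 8) = 4; 4 - 16 = -12, which IS divisible by 4, so compatible.
    Write x = 16 + 20·t and substitute into x ≡ 4 (mod 8): 20·t ≡ 4 − 16 = -12 (mod 8).
    Divide the congruence (and modulus) by g = 4: 5·t ≡ -3 (mod 2).
    Reduce coefficients mod 2: 1·t ≡ 1 (mod 2).
    So t ≡ 1 (mod 2).
    Then x = 16 + 20·1 = 36, valid modulo lcm(20, 8) = 40: x ≡ 36 (mod 40).
Verify: 36 mod 4 = 0, 36 mod 10 = 6, 36 mod 8 = 4.

x ≡ 36 (mod 40).


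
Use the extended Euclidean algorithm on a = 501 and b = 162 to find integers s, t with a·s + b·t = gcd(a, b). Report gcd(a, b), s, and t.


Euclidean algorithm on (501, 162) — divide until remainder is 0:
  501 = 3 · 162 + 15
  162 = 10 · 15 + 12
  15 = 1 · 12 + 3
  12 = 4 · 3 + 0
gcd(501, 162) = 3.
Track Bezout coefficients alongside the remainders: start with r₀ = 501 = a·1 + b·0 (s = 1, t = 0) and r₁ = 162 = a·0 + b·1 (s = 0, t = 1); each new remainder r_{k+1} = r_{k-1} − q_k·r_k inherits s_{k+1} = s_{k-1} − q_k·s_k, t_{k+1} = t_{k-1} − q_k·t_k, so r_k = a·s_k + b·t_k at every step:
  q = 3: r = 15, s = 1 − 3·0 = 1, t = 0 − 3·1 = -3  (check: 501·1 + 162·(-3) = 15)
  q = 10: r = 12, s = 0 − 10·1 = -10, t = 1 − 10·(-3) = 31  (check: 501·(-10) + 162·31 = 12)
  q = 1: r = 3, s = 1 − 1·(-10) = 11, t = -3 − 1·31 = -34  (check: 501·11 + 162·(-34) = 3)
The row with r = 3 (the gcd) gives the Bezout coefficients s = 11, t = -34.
Result: 501 · (11) + 162 · (-34) = 3.

gcd(501, 162) = 3; s = 11, t = -34 (check: 501·11 + 162·(-34) = 3).


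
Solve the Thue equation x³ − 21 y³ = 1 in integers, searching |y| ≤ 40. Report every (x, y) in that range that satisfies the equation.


The equation is x³ - 21y³ = 1. For fixed y, x³ = 21·y³ + 1, so a solution requires the RHS to be a perfect cube.
Strategy: iterate y from -40 to 40, compute RHS = 21·y³ + 1, and check whether it is a (positive or negative) perfect cube.
Check small values of y:
  y = 0: RHS = 1 = (1)³ ⇒ x = 1 works.
  y = 1: RHS = 22 is not a perfect cube.
  y = -1: RHS = -20 is not a perfect cube.
  y = 2: RHS = 169 is not a perfect cube.
  y = -2: RHS = -167 is not a perfect cube.
  y = 3: RHS = 568 is not a perfect cube.
  y = -3: RHS = -566 is not a perfect cube.
Continuing the search up to |y| = 40 finds no further solutions beyond those listed.
Collected solutions: (1, 0).

Solutions (with |y| ≤ 40): (1, 0).


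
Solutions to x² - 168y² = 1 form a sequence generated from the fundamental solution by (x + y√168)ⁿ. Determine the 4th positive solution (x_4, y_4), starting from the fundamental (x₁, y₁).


Step 1: Find the fundamental solution (x₁, y₁) of x² - 168y² = 1.
  Expand √168 as a continued fraction. a₀ = ⌊√168⌋ = 12; iterate m_{k+1} = d_k·a_k − m_k, d_{k+1} = (168 − m_{k+1}²)/d_k, a_{k+1} = ⌊(a₀ + m_{k+1})/d_{k+1}⌋ (starting m₀ = 0, d₀ = 1), with convergents p_k = a_k·p_{k-1} + p_{k-2}, q_k = a_k·q_{k-1} + q_{k-2} (p₋₁ = 1, q₋₁ = 0):
  k = 0: a₀ = 12; p₀/q₀ = 12/1; p₀² − 168·q₀² = 144 − 168 = -24.
  k = 1: m = 12, d = 24, a = ⌊(12 + 12)/24⌋ = 1; p/q = (1·12 + 1)/(1·1 + 0) = 13/1; p² − 168·q² = 169 − 168 = 1.
  The first convergent with p² − 168·q² = 1 gives the fundamental solution (x₁, y₁) = (13, 1).
Step 2: Apply the recurrence (x_{n+1}, y_{n+1}) = (x₁x_n + 168y₁y_n, x₁y_n + y₁x_n) repeatedly.
  From (x_1, y_1) = (13, 1): x_2 = 13·13 + 168·1·1 = 337; y_2 = 13·1 + 1·13 = 26.
  From (x_2, y_2) = (337, 26): x_3 = 13·337 + 168·1·26 = 8749; y_3 = 13·26 + 1·337 = 675.
  From (x_3, y_3) = (8749, 675): x_4 = 13·8749 + 168·1·675 = 227137; y_4 = 13·675 + 1·8749 = 17524.
Step 3: Verify x_4² - 168·y_4² = 51591216769 - 51591216768 = 1 (should be 1). ✓

(x_1, y_1) = (13, 1); (x_4, y_4) = (227137, 17524).


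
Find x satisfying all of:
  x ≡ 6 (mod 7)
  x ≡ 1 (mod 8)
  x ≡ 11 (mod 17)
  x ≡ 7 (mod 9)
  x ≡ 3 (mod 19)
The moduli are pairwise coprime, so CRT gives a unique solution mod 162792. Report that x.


Product of moduli M = 7 · 8 · 17 · 9 · 19 = 162792.
Merge one congruence at a time:
  Start: x ≡ 6 (mod 7).
  Combine with x ≡ 1 (mod 8); new modulus lcm = 56.
    Write x = 6 + 7·t and substitute into x ≡ 1 (mod 8): 7·t ≡ 1 − 6 = -5 (mod 8).
    Reduce coefficients mod 8: 7·t ≡ 3 (mod 8).
    The inverse of 7 mod 8 is 7 (since 7·7 = 49 = 6·8 + 1), so t ≡ 7·3 = 21 ≡ 5 (mod 8).
    Then x = 6 + 7·5 = 41, valid modulo lcm(7, 8) = 56: x ≡ 41 (mod 56).
  Combine with x ≡ 11 (mod 17); new modulus lcm = 952.
    Write x = 41 + 56·t and substitute into x ≡ 11 (mod 17): 56·t ≡ 11 − 41 = -30 (mod 17).
    Reduce coefficients mod 17: 5·t ≡ 4 (mod 17).
    The inverse of 5 mod 17 is 7 (since 5·7 = 35 = 2·17 + 1), so t ≡ 7·4 = 28 ≡ 11 (mod 17).
    Then x = 41 + 56·11 = 657, valid modulo lcm(56, 17) = 952: x ≡ 657 (mod 952).
  Combine with x ≡ 7 (mod 9); new modulus lcm = 8568.
    Write x = 657 + 952·t and substitute into x ≡ 7 (mod 9): 952·t ≡ 7 − 657 = -650 (mod 9).
    Reduce coefficients mod 9: 7·t ≡ 7 (mod 9).
    The inverse of 7 mod 9 is 4 (since 7·4 = 28 = 3·9 + 1), so t ≡ 4·7 = 28 ≡ 1 (mod 9).
    Then x = 657 + 952·1 = 1609, valid modulo lcm(952, 9) = 8568: x ≡ 1609 (mod 8568).
  Combine with x ≡ 3 (mod 19); new modulus lcm = 162792.
    Write x = 1609 + 8568·t and substitute into x ≡ 3 (mod 19): 8568·t ≡ 3 − 1609 = -1606 (mod 19).
    Reduce coefficients mod 19: 18·t ≡ 9 (mod 19).
    The inverse of 18 mod 19 is 18 (since 18·18 = 324 = 17·19 + 1), so t ≡ 18·9 = 162 ≡ 10 (mod 19).
    Then x = 1609 + 8568·10 = 87289, valid modulo lcm(8568, 19) = 162792: x ≡ 87289 (mod 162792).
Verify against each original: 87289 mod 7 = 6, 87289 mod 8 = 1, 87289 mod 17 = 11, 87289 mod 9 = 7, 87289 mod 19 = 3.

x ≡ 87289 (mod 162792).


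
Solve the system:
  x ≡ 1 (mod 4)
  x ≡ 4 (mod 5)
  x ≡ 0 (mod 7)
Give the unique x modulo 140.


Moduli 4, 5, 7 are pairwise coprime; by CRT there is a unique solution modulo M = 4 · 5 · 7 = 140.
Solve pairwise, accumulating the modulus:
  Start with x ≡ 1 (mod 4).
  Combine with x ≡ 4 (mod 5): since gcd(4, 5) = 1, we get a unique residue mod 20.
    Write x = 1 + 4·t and substitute into x ≡ 4 (mod 5): 4·t ≡ 4 − 1 = 3 (mod 5).
    The inverse of 4 mod 5 is 4 (since 4·4 = 16 = 3·5 + 1), so t ≡ 4·3 = 12 ≡ 2 (mod 5).
    Then x = 1 + 4·2 = 9, valid modulo lcm(4, 5) = 20: x ≡ 9 (mod 20).
  Combine with x ≡ 0 (mod 7): since gcd(20, 7) = 1, we get a unique residue mod 140.
    Write x = 9 + 20·t and substitute into x ≡ 0 (mod 7): 20·t ≡ 0 − 9 = -9 (mod 7).
    Reduce coefficients mod 7: 6·t ≡ 5 (mod 7).
    The inverse of 6 mod 7 is 6 (since 6·6 = 36 = 5·7 + 1), so t ≡ 6·5 = 30 ≡ 2 (mod 7).
    Then x = 9 + 20·2 = 49, valid modulo lcm(20, 7) = 140: x ≡ 49 (mod 140).
Verify: 49 mod 4 = 1 ✓, 49 mod 5 = 4 ✓, 49 mod 7 = 0 ✓.

x ≡ 49 (mod 140).


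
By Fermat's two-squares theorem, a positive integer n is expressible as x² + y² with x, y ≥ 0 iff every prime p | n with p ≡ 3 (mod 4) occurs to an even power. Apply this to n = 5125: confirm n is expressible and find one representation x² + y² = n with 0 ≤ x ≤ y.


Step 1: Factor n = 5125 = 5^3 · 41.
Step 2: Check the mod-4 condition on each prime factor: 5 ≡ 1 (mod 4), exponent 3; 41 ≡ 1 (mod 4), exponent 1.
All primes ≡ 3 (mod 4) appear to even exponent (or don't appear), so by the two-squares theorem n IS expressible as a sum of two squares.
Step 3: Build a representation. Group n = k² · m with k = 5 and m = 5 · 41 = 205 (a product of primes ≡ 1 (mod 4)); a representation of m scales to one of n via (k·x)² + (k·y)² = k²(x² + y²). Each prime p ≡ 1 (mod 4) is itself a sum of two squares; find a² by testing p − a² for a perfect square:
  5: 5 − 1² = 4 = 2² ⇒ 5 = 1² + 2².
  41: 41 − 1² = 40, 41 − 2² = 37, 41 − 3² = 32, 41 − 4² = 25 = 5² ⇒ 41 = 4² + 5².
  Combine using the Brahmagupta–Fibonacci identity (a² + b²)(c² + d²) = (ac − bd)² + (ad + bc)² = (ac + bd)² + (ad − bc)²:
  5 · 41 = 205: from (1² + 2²)(4² + 5²), take (1·4 − 2·5, 1·5 + 2·4) = (4 − 10, 5 + 8) = (-6, 13); dropping signs (only squares matter) gives (6, 13); check 6² + 13² = 36 + 169 = 205 ✓.
  Scale by k = 5: (5·6, 5·13) = (30, 65).
Step 4: Order so x ≤ y and verify: 30² + 65² = 900 + 4225 = 5125 = n. ✓

n = 5125 = 30² + 65² (one valid representation with x ≤ y).


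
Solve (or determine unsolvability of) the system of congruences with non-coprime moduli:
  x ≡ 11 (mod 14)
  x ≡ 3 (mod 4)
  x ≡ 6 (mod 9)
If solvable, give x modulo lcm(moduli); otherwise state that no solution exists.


Moduli 14, 4, 9 are not pairwise coprime, so CRT works modulo lcm(m_i) when all pairwise compatibility conditions hold.
Pairwise compatibility: gcd(m_i, m_j) must divide a_i - a_j for every pair.
Merge one congruence at a time:
  Start: x ≡ 11 (mod 14).
  Combine with x ≡ 3 (mod 4): gcd(14, 4) = 2; 3 - 11 = -8, which IS divisible by 2, so compatible.
    Write x = 11 + 14·t and substitute into x ≡ 3 (mod 4): 14·t ≡ 3 − 11 = -8 (mod 4).
    Divide the congruence (and modulus) by g = 2: 7·t ≡ -4 (mod 2).
    Reduce coefficients mod 2: 1·t ≡ 0 (mod 2).
    So t ≡ 0 (mod 2).
    Then x = 11 + 14·0 = 11, valid modulo lcm(14, 4) = 28: x ≡ 11 (mod 28).
  Combine with x ≡ 6 (mod 9): gcd(28, 9) = 1; 6 - 11 = -5, which IS divisible by 1, so compatible.
    Write x = 11 + 28·t and substitute into x ≡ 6 (mod 9): 28·t ≡ 6 − 11 = -5 (mod 9).
    Reduce coefficients mod 9: 1·t ≡ 4 (mod 9).
    So t ≡ 4 (mod 9).
    Then x = 11 + 28·4 = 123, valid modulo lcm(28, 9) = 252: x ≡ 123 (mod 252).
Verify: 123 mod 14 = 11, 123 mod 4 = 3, 123 mod 9 = 6.

x ≡ 123 (mod 252).


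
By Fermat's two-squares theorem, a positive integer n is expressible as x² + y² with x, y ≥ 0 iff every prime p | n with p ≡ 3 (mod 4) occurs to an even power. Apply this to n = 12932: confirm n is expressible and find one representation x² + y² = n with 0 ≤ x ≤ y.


Step 1: Factor n = 12932 = 2^2 · 53 · 61.
Step 2: Check the mod-4 condition on each prime factor: 2 = 2 (special); 53 ≡ 1 (mod 4), exponent 1; 61 ≡ 1 (mod 4), exponent 1.
All primes ≡ 3 (mod 4) appear to even exponent (or don't appear), so by the two-squares theorem n IS expressible as a sum of two squares.
Step 3: Build a representation. Group n = k² · m with k = 2 and m = 53 · 61 = 3233 (a product of primes ≡ 1 (mod 4)); a representation of m scales to one of n via (k·x)² + (k·y)² = k²(x² + y²). Each prime p ≡ 1 (mod 4) is itself a sum of two squares; find a² by testing p − a² for a perfect square:
  53: 53 − 1² = 52, 53 − 2² = 49 = 7² ⇒ 53 = 2² + 7².
  61: 61 − 1² = 60, 61 − 2² = 57, 61 − 3² = 52, 61 − 4² = 45, 61 − 5² = 36 = 6² ⇒ 61 = 5² + 6².
  Combine using the Brahmagupta–Fibonacci identity (a² + b²)(c² + d²) = (ac − bd)² + (ad + bc)² = (ac + bd)² + (ad − bc)²:
  53 · 61 = 3233: from (2² + 7²)(5² + 6²), take (2·5 − 7·6, 2·6 + 7·5) = (10 − 42, 12 + 35) = (-32, 47); dropping signs (only squares matter) gives (32, 47); check 32² + 47² = 1024 + 2209 = 3233 ✓.
  Scale by k = 2: (2·32, 2·47) = (64, 94).
Step 4: Order so x ≤ y and verify: 64² + 94² = 4096 + 8836 = 12932 = n. ✓

n = 12932 = 64² + 94² (one valid representation with x ≤ y).


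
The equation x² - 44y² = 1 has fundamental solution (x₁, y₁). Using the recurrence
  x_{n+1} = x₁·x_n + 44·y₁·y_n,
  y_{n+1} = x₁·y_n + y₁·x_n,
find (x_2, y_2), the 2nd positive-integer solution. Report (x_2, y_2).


Step 1: Find the fundamental solution (x₁, y₁) of x² - 44y² = 1.
  Expand √44 as a continued fraction. a₀ = ⌊√44⌋ = 6; iterate m_{k+1} = d_k·a_k − m_k, d_{k+1} = (44 − m_{k+1}²)/d_k, a_{k+1} = ⌊(a₀ + m_{k+1})/d_{k+1}⌋ (starting m₀ = 0, d₀ = 1), with convergents p_k = a_k·p_{k-1} + p_{k-2}, q_k = a_k·q_{k-1} + q_{k-2} (p₋₁ = 1, q₋₁ = 0):
  k = 0: a₀ = 6; p₀/q₀ = 6/1; p₀² − 44·q₀² = 36 − 44 = -8.
  k = 1: m = 6, d = 8, a = ⌊(6 + 6)/8⌋ = 1; p/q = (1·6 + 1)/(1·1 + 0) = 7/1; p² − 44·q² = 49 − 44 = 5.
  k = 2: m = 2, d = 5, a = ⌊(6 + 2)/5⌋ = 1; p/q = (1·7 + 6)/(1·1 + 1) = 13/2; p² − 44·q² = 169 − 176 = -7.
  k = 3: m = 3, d = 7, a = ⌊(6 + 3)/7⌋ = 1; p/q = (1·13 + 7)/(1·2 + 1) = 20/3; p² − 44·q² = 400 − 396 = 4.
  k = 4: m = 4, d = 4, a = ⌊(6 + 4)/4⌋ = 2; p/q = (2·20 + 13)/(2·3 + 2) = 53/8; p² − 44·q² = 2809 − 2816 = -7.
  k = 5: m = 4, d = 7, a = ⌊(6 + 4)/7⌋ = 1; p/q = (1·53 + 20)/(1·8 + 3) = 73/11; p² − 44·q² = 5329 − 5324 = 5.
  k = 6: m = 3, d = 5, a = ⌊(6 + 3)/5⌋ = 1; p/q = (1·73 + 53)/(1·11 + 8) = 126/19; p² − 44·q² = 15876 − 15884 = -8.
  k = 7: m = 2, d = 8, a = ⌊(6 + 2)/8⌋ = 1; p/q = (1·126 + 73)/(1·19 + 11) = 199/30; p² − 44·q² = 39601 − 39600 = 1.
  The first convergent with p² − 44·q² = 1 gives the fundamental solution (x₁, y₁) = (199, 30).
Step 2: Apply the recurrence (x_{n+1}, y_{n+1}) = (x₁x_n + 44y₁y_n, x₁y_n + y₁x_n) repeatedly.
  From (x_1, y_1) = (199, 30): x_2 = 199·199 + 44·30·30 = 79201; y_2 = 199·30 + 30·199 = 11940.
Step 3: Verify x_2² - 44·y_2² = 6272798401 - 6272798400 = 1 (should be 1). ✓

(x_1, y_1) = (199, 30); (x_2, y_2) = (79201, 11940).


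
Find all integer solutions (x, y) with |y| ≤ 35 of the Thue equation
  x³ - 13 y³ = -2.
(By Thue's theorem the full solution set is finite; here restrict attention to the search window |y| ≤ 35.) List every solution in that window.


The equation is x³ - 13y³ = -2. For fixed y, x³ = 13·y³ − 2, so a solution requires the RHS to be a perfect cube.
Strategy: iterate y from -35 to 35, compute RHS = 13·y³ − 2, and check whether it is a (positive or negative) perfect cube.
Check small values of y:
  y = 0: RHS = -2 is not a perfect cube.
  y = 1: RHS = 11 is not a perfect cube.
  y = -1: RHS = -15 is not a perfect cube.
  y = 2: RHS = 102 is not a perfect cube.
  y = -2: RHS = -106 is not a perfect cube.
  y = 3: RHS = 349 is not a perfect cube.
  y = -3: RHS = -353 is not a perfect cube.
Continuing the search up to |y| = 35 finds no solutions either.
No (x, y) in the scanned range satisfies the equation.

No integer solutions with |y| ≤ 35.


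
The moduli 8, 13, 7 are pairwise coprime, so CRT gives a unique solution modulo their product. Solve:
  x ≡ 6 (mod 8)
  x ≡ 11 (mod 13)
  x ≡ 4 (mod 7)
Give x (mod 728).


Moduli 8, 13, 7 are pairwise coprime; by CRT there is a unique solution modulo M = 8 · 13 · 7 = 728.
Solve pairwise, accumulating the modulus:
  Start with x ≡ 6 (mod 8).
  Combine with x ≡ 11 (mod 13): since gcd(8, 13) = 1, we get a unique residue mod 104.
    Write x = 6 + 8·t and substitute into x ≡ 11 (mod 13): 8·t ≡ 11 − 6 = 5 (mod 13).
    The inverse of 8 mod 13 is 5 (since 8·5 = 40 = 3·13 + 1), so t ≡ 5·5 = 25 ≡ 12 (mod 13).
    Then x = 6 + 8·12 = 102, valid modulo lcm(8, 13) = 104: x ≡ 102 (mod 104).
  Combine with x ≡ 4 (mod 7): since gcd(104, 7) = 1, we get a unique residue mod 728.
    Write x = 102 + 104·t and substitute into x ≡ 4 (mod 7): 104·t ≡ 4 − 102 = -98 (mod 7).
    Reduce coefficients mod 7: 6·t ≡ 0 (mod 7).
    The inverse of 6 mod 7 is 6 (since 6·6 = 36 = 5·7 + 1), so t ≡ 6·0 = 0 ≡ 0 (mod 7).
    Then x = 102 + 104·0 = 102, valid modulo lcm(104, 7) = 728: x ≡ 102 (mod 728).
Verify: 102 mod 8 = 6 ✓, 102 mod 13 = 11 ✓, 102 mod 7 = 4 ✓.

x ≡ 102 (mod 728).


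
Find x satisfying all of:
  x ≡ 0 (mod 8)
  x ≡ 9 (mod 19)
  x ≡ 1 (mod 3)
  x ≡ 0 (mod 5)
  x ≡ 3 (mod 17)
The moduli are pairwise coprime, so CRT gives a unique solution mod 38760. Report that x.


Product of moduli M = 8 · 19 · 3 · 5 · 17 = 38760.
Merge one congruence at a time:
  Start: x ≡ 0 (mod 8).
  Combine with x ≡ 9 (mod 19); new modulus lcm = 152.
    Write x = 0 + 8·t and substitute into x ≡ 9 (mod 19): 8·t ≡ 9 − 0 = 9 (mod 19).
    The inverse of 8 mod 19 is 12 (since 8·12 = 96 = 5·19 + 1), so t ≡ 12·9 = 108 ≡ 13 (mod 19).
    Then x = 0 + 8·13 = 104, valid modulo lcm(8, 19) = 152: x ≡ 104 (mod 152).
  Combine with x ≡ 1 (mod 3); new modulus lcm = 456.
    Write x = 104 + 152·t and substitute into x ≡ 1 (mod 3): 152·t ≡ 1 − 104 = -103 (mod 3).
    Reduce coefficients mod 3: 2·t ≡ 2 (mod 3).
    The inverse of 2 mod 3 is 2 (since 2·2 = 4 = 1·3 + 1), so t ≡ 2·2 = 4 ≡ 1 (mod 3).
    Then x = 104 + 152·1 = 256, valid modulo lcm(152, 3) = 456: x ≡ 256 (mod 456).
  Combine with x ≡ 0 (mod 5); new modulus lcm = 2280.
    Write x = 256 + 456·t and substitute into x ≡ 0 (mod 5): 456·t ≡ 0 − 256 = -256 (mod 5).
    Reduce coefficients mod 5: 1·t ≡ 4 (mod 5).
    So t ≡ 4 (mod 5).
    Then x = 256 + 456·4 = 2080, valid modulo lcm(456, 5) = 2280: x ≡ 2080 (mod 2280).
  Combine with x ≡ 3 (mod 17); new modulus lcm = 38760.
    Write x = 2080 + 2280·t and substitute into x ≡ 3 (mod 17): 2280·t ≡ 3 − 2080 = -2077 (mod 17).
    Reduce coefficients mod 17: 2·t ≡ 14 (mod 17).
    The inverse of 2 mod 17 is 9 (since 2·9 = 18 = 1·17 + 1), so t ≡ 9·14 = 126 ≡ 7 (mod 17).
    Then x = 2080 + 2280·7 = 18040, valid modulo lcm(2280, 17) = 38760: x ≡ 18040 (mod 38760).
Verify against each original: 18040 mod 8 = 0, 18040 mod 19 = 9, 18040 mod 3 = 1, 18040 mod 5 = 0, 18040 mod 17 = 3.

x ≡ 18040 (mod 38760).


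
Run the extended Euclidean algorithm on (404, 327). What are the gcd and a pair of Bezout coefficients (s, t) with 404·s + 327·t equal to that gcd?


Euclidean algorithm on (404, 327) — divide until remainder is 0:
  404 = 1 · 327 + 77
  327 = 4 · 77 + 19
  77 = 4 · 19 + 1
  19 = 19 · 1 + 0
gcd(404, 327) = 1.
Track Bezout coefficients alongside the remainders: start with r₀ = 404 = a·1 + b·0 (s = 1, t = 0) and r₁ = 327 = a·0 + b·1 (s = 0, t = 1); each new remainder r_{k+1} = r_{k-1} − q_k·r_k inherits s_{k+1} = s_{k-1} − q_k·s_k, t_{k+1} = t_{k-1} − q_k·t_k, so r_k = a·s_k + b·t_k at every step:
  q = 1: r = 77, s = 1 − 1·0 = 1, t = 0 − 1·1 = -1  (check: 404·1 + 327·(-1) = 77)
  q = 4: r = 19, s = 0 − 4·1 = -4, t = 1 − 4·(-1) = 5  (check: 404·(-4) + 327·5 = 19)
  q = 4: r = 1, s = 1 − 4·(-4) = 17, t = -1 − 4·5 = -21  (check: 404·17 + 327·(-21) = 1)
The row with r = 1 (the gcd) gives the Bezout coefficients s = 17, t = -21.
Result: 404 · (17) + 327 · (-21) = 1.

gcd(404, 327) = 1; s = 17, t = -21 (check: 404·17 + 327·(-21) = 1).


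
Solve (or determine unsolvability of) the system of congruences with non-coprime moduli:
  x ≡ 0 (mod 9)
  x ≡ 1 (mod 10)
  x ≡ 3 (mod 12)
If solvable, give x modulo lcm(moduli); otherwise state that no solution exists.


Moduli 9, 10, 12 are not pairwise coprime, so CRT works modulo lcm(m_i) when all pairwise compatibility conditions hold.
Pairwise compatibility: gcd(m_i, m_j) must divide a_i - a_j for every pair.
Merge one congruence at a time:
  Start: x ≡ 0 (mod 9).
  Combine with x ≡ 1 (mod 10): gcd(9, 10) = 1; 1 - 0 = 1, which IS divisible by 1, so compatible.
    Write x = 0 + 9·t and substitute into x ≡ 1 (mod 10): 9·t ≡ 1 − 0 = 1 (mod 10).
    The inverse of 9 mod 10 is 9 (since 9·9 = 81 = 8·10 + 1), so t ≡ 9·1 = 9 ≡ 9 (mod 10).
    Then x = 0 + 9·9 = 81, valid modulo lcm(9, 10) = 90: x ≡ 81 (mod 90).
  Combine with x ≡ 3 (mod 12): gcd(90, 12) = 6; 3 - 81 = -78, which IS divisible by 6, so compatible.
    Write x = 81 + 90·t and substitute into x ≡ 3 (mod 12): 90·t ≡ 3 − 81 = -78 (mod 12).
    Divide the congruence (and modulus) by g = 6: 15·t ≡ -13 (mod 2).
    Reduce coefficients mod 2: 1·t ≡ 1 (mod 2).
    So t ≡ 1 (mod 2).
    Then x = 81 + 90·1 = 171, valid modulo lcm(90, 12) = 180: x ≡ 171 (mod 180).
Verify: 171 mod 9 = 0, 171 mod 10 = 1, 171 mod 12 = 3.

x ≡ 171 (mod 180).


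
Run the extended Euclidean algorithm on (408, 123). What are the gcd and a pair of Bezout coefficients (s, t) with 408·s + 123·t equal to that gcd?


Euclidean algorithm on (408, 123) — divide until remainder is 0:
  408 = 3 · 123 + 39
  123 = 3 · 39 + 6
  39 = 6 · 6 + 3
  6 = 2 · 3 + 0
gcd(408, 123) = 3.
Track Bezout coefficients alongside the remainders: start with r₀ = 408 = a·1 + b·0 (s = 1, t = 0) and r₁ = 123 = a·0 + b·1 (s = 0, t = 1); each new remainder r_{k+1} = r_{k-1} − q_k·r_k inherits s_{k+1} = s_{k-1} − q_k·s_k, t_{k+1} = t_{k-1} − q_k·t_k, so r_k = a·s_k + b·t_k at every step:
  q = 3: r = 39, s = 1 − 3·0 = 1, t = 0 − 3·1 = -3  (check: 408·1 + 123·(-3) = 39)
  q = 3: r = 6, s = 0 − 3·1 = -3, t = 1 − 3·(-3) = 10  (check: 408·(-3) + 123·10 = 6)
  q = 6: r = 3, s = 1 − 6·(-3) = 19, t = -3 − 6·10 = -63  (check: 408·19 + 123·(-63) = 3)
The row with r = 3 (the gcd) gives the Bezout coefficients s = 19, t = -63.
Result: 408 · (19) + 123 · (-63) = 3.

gcd(408, 123) = 3; s = 19, t = -63 (check: 408·19 + 123·(-63) = 3).


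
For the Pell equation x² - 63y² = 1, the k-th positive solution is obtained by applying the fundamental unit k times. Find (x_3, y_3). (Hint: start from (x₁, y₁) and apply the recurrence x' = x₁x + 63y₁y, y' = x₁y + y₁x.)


Step 1: Find the fundamental solution (x₁, y₁) of x² - 63y² = 1.
  Expand √63 as a continued fraction. a₀ = ⌊√63⌋ = 7; iterate m_{k+1} = d_k·a_k − m_k, d_{k+1} = (63 − m_{k+1}²)/d_k, a_{k+1} = ⌊(a₀ + m_{k+1})/d_{k+1}⌋ (starting m₀ = 0, d₀ = 1), with convergents p_k = a_k·p_{k-1} + p_{k-2}, q_k = a_k·q_{k-1} + q_{k-2} (p₋₁ = 1, q₋₁ = 0):
  k = 0: a₀ = 7; p₀/q₀ = 7/1; p₀² − 63·q₀² = 49 − 63 = -14.
  k = 1: m = 7, d = 14, a = ⌊(7 + 7)/14⌋ = 1; p/q = (1·7 + 1)/(1·1 + 0) = 8/1; p² − 63·q² = 64 − 63 = 1.
  The first convergent with p² − 63·q² = 1 gives the fundamental solution (x₁, y₁) = (8, 1).
Step 2: Apply the recurrence (x_{n+1}, y_{n+1}) = (x₁x_n + 63y₁y_n, x₁y_n + y₁x_n) repeatedly.
  From (x_1, y_1) = (8, 1): x_2 = 8·8 + 63·1·1 = 127; y_2 = 8·1 + 1·8 = 16.
  From (x_2, y_2) = (127, 16): x_3 = 8·127 + 63·1·16 = 2024; y_3 = 8·16 + 1·127 = 255.
Step 3: Verify x_3² - 63·y_3² = 4096576 - 4096575 = 1 (should be 1). ✓

(x_1, y_1) = (8, 1); (x_3, y_3) = (2024, 255).


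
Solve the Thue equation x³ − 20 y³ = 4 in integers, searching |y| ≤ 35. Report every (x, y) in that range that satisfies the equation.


The equation is x³ - 20y³ = 4. For fixed y, x³ = 20·y³ + 4, so a solution requires the RHS to be a perfect cube.
Strategy: iterate y from -35 to 35, compute RHS = 20·y³ + 4, and check whether it is a (positive or negative) perfect cube.
Check small values of y:
  y = 0: RHS = 4 is not a perfect cube.
  y = 1: RHS = 24 is not a perfect cube.
  y = -1: RHS = -16 is not a perfect cube.
  y = 2: RHS = 164 is not a perfect cube.
  y = -2: RHS = -156 is not a perfect cube.
  y = 3: RHS = 544 is not a perfect cube.
  y = -3: RHS = -536 is not a perfect cube.
Continuing the search up to |y| = 35 finds no solutions either.
No (x, y) in the scanned range satisfies the equation.

No integer solutions with |y| ≤ 35.


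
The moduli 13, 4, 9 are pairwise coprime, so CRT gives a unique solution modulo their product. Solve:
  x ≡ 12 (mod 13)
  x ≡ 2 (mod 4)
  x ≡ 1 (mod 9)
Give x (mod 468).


Moduli 13, 4, 9 are pairwise coprime; by CRT there is a unique solution modulo M = 13 · 4 · 9 = 468.
Solve pairwise, accumulating the modulus:
  Start with x ≡ 12 (mod 13).
  Combine with x ≡ 2 (mod 4): since gcd(13, 4) = 1, we get a unique residue mod 52.
    Write x = 12 + 13·t and substitute into x ≡ 2 (mod 4): 13·t ≡ 2 − 12 = -10 (mod 4).
    Reduce coefficients mod 4: 1·t ≡ 2 (mod 4).
    So t ≡ 2 (mod 4).
    Then x = 12 + 13·2 = 38, valid modulo lcm(13, 4) = 52: x ≡ 38 (mod 52).
  Combine with x ≡ 1 (mod 9): since gcd(52, 9) = 1, we get a unique residue mod 468.
    Write x = 38 + 52·t and substitute into x ≡ 1 (mod 9): 52·t ≡ 1 − 38 = -37 (mod 9).
    Reduce coefficients mod 9: 7·t ≡ 8 (mod 9).
    The inverse of 7 mod 9 is 4 (since 7·4 = 28 = 3·9 + 1), so t ≡ 4·8 = 32 ≡ 5 (mod 9).
    Then x = 38 + 52·5 = 298, valid modulo lcm(52, 9) = 468: x ≡ 298 (mod 468).
Verify: 298 mod 13 = 12 ✓, 298 mod 4 = 2 ✓, 298 mod 9 = 1 ✓.

x ≡ 298 (mod 468).


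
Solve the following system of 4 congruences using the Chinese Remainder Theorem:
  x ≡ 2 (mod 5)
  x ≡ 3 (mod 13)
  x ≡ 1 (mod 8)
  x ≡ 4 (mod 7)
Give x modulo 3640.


Product of moduli M = 5 · 13 · 8 · 7 = 3640.
Merge one congruence at a time:
  Start: x ≡ 2 (mod 5).
  Combine with x ≡ 3 (mod 13); new modulus lcm = 65.
    Write x = 2 + 5·t and substitute into x ≡ 3 (mod 13): 5·t ≡ 3 − 2 = 1 (mod 13).
    The inverse of 5 mod 13 is 8 (since 5·8 = 40 = 3·13 + 1), so t ≡ 8·1 = 8 ≡ 8 (mod 13).
    Then x = 2 + 5·8 = 42, valid modulo lcm(5, 13) = 65: x ≡ 42 (mod 65).
  Combine with x ≡ 1 (mod 8); new modulus lcm = 520.
    Write x = 42 + 65·t and substitute into x ≡ 1 (mod 8): 65·t ≡ 1 − 42 = -41 (mod 8).
    Reduce coefficients mod 8: 1·t ≡ 7 (mod 8).
    So t ≡ 7 (mod 8).
    Then x = 42 + 65·7 = 497, valid modulo lcm(65, 8) = 520: x ≡ 497 (mod 520).
  Combine with x ≡ 4 (mod 7); new modulus lcm = 3640.
    Write x = 497 + 520·t and substitute into x ≡ 4 (mod 7): 520·t ≡ 4 − 497 = -493 (mod 7).
    Reduce coefficients mod 7: 2·t ≡ 4 (mod 7).
    The inverse of 2 mod 7 is 4 (since 2·4 = 8 = 1·7 + 1), so t ≡ 4·4 = 16 ≡ 2 (mod 7).
    Then x = 497 + 520·2 = 1537, valid modulo lcm(520, 7) = 3640: x ≡ 1537 (mod 3640).
Verify against each original: 1537 mod 5 = 2, 1537 mod 13 = 3, 1537 mod 8 = 1, 1537 mod 7 = 4.

x ≡ 1537 (mod 3640).


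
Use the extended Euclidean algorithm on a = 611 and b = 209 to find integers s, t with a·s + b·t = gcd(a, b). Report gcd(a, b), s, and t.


Euclidean algorithm on (611, 209) — divide until remainder is 0:
  611 = 2 · 209 + 193
  209 = 1 · 193 + 16
  193 = 12 · 16 + 1
  16 = 16 · 1 + 0
gcd(611, 209) = 1.
Track Bezout coefficients alongside the remainders: start with r₀ = 611 = a·1 + b·0 (s = 1, t = 0) and r₁ = 209 = a·0 + b·1 (s = 0, t = 1); each new remainder r_{k+1} = r_{k-1} − q_k·r_k inherits s_{k+1} = s_{k-1} − q_k·s_k, t_{k+1} = t_{k-1} − q_k·t_k, so r_k = a·s_k + b·t_k at every step:
  q = 2: r = 193, s = 1 − 2·0 = 1, t = 0 − 2·1 = -2  (check: 611·1 + 209·(-2) = 193)
  q = 1: r = 16, s = 0 − 1·1 = -1, t = 1 − 1·(-2) = 3  (check: 611·(-1) + 209·3 = 16)
  q = 12: r = 1, s = 1 − 12·(-1) = 13, t = -2 − 12·3 = -38  (check: 611·13 + 209·(-38) = 1)
The row with r = 1 (the gcd) gives the Bezout coefficients s = 13, t = -38.
Result: 611 · (13) + 209 · (-38) = 1.

gcd(611, 209) = 1; s = 13, t = -38 (check: 611·13 + 209·(-38) = 1).


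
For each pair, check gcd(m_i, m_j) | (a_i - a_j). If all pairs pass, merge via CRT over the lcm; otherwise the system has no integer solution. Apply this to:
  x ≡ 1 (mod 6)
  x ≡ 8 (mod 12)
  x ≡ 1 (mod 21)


Moduli 6, 12, 21 are not pairwise coprime, so CRT works modulo lcm(m_i) when all pairwise compatibility conditions hold.
Pairwise compatibility: gcd(m_i, m_j) must divide a_i - a_j for every pair.
Merge one congruence at a time:
  Start: x ≡ 1 (mod 6).
  Combine with x ≡ 8 (mod 12): gcd(6, 12) = 6, and 8 - 1 = 7 is NOT divisible by 6.
    ⇒ system is inconsistent (no integer solution).

No solution (the system is inconsistent).


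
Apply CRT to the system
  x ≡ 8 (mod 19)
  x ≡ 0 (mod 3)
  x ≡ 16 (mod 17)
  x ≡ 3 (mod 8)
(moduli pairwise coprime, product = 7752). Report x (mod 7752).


Product of moduli M = 19 · 3 · 17 · 8 = 7752.
Merge one congruence at a time:
  Start: x ≡ 8 (mod 19).
  Combine with x ≡ 0 (mod 3); new modulus lcm = 57.
    Write x = 8 + 19·t and substitute into x ≡ 0 (mod 3): 19·t ≡ 0 − 8 = -8 (mod 3).
    Reduce coefficients mod 3: 1·t ≡ 1 (mod 3).
    So t ≡ 1 (mod 3).
    Then x = 8 + 19·1 = 27, valid modulo lcm(19, 3) = 57: x ≡ 27 (mod 57).
  Combine with x ≡ 16 (mod 17); new modulus lcm = 969.
    Write x = 27 + 57·t and substitute into x ≡ 16 (mod 17): 57·t ≡ 16 − 27 = -11 (mod 17).
    Reduce coefficients mod 17: 6·t ≡ 6 (mod 17).
    The inverse of 6 mod 17 is 3 (since 6·3 = 18 = 1·17 + 1), so t ≡ 3·6 = 18 ≡ 1 (mod 17).
    Then x = 27 + 57·1 = 84, valid modulo lcm(57, 17) = 969: x ≡ 84 (mod 969).
  Combine with x ≡ 3 (mod 8); new modulus lcm = 7752.
    Write x = 84 + 969·t and substitute into x ≡ 3 (mod 8): 969·t ≡ 3 − 84 = -81 (mod 8).
    Reduce coefficients mod 8: 1·t ≡ 7 (mod 8).
    So t ≡ 7 (mod 8).
    Then x = 84 + 969·7 = 6867, valid modulo lcm(969, 8) = 7752: x ≡ 6867 (mod 7752).
Verify against each original: 6867 mod 19 = 8, 6867 mod 3 = 0, 6867 mod 17 = 16, 6867 mod 8 = 3.

x ≡ 6867 (mod 7752).


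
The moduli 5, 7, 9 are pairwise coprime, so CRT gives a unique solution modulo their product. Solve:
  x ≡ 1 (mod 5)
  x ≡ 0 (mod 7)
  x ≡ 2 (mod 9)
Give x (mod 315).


Moduli 5, 7, 9 are pairwise coprime; by CRT there is a unique solution modulo M = 5 · 7 · 9 = 315.
Solve pairwise, accumulating the modulus:
  Start with x ≡ 1 (mod 5).
  Combine with x ≡ 0 (mod 7): since gcd(5, 7) = 1, we get a unique residue mod 35.
    Write x = 1 + 5·t and substitute into x ≡ 0 (mod 7): 5·t ≡ 0 − 1 = -1 (mod 7).
    Reduce coefficients mod 7: 5·t ≡ 6 (mod 7).
    The inverse of 5 mod 7 is 3 (since 5·3 = 15 = 2·7 + 1), so t ≡ 3·6 = 18 ≡ 4 (mod 7).
    Then x = 1 + 5·4 = 21, valid modulo lcm(5, 7) = 35: x ≡ 21 (mod 35).
  Combine with x ≡ 2 (mod 9): since gcd(35, 9) = 1, we get a unique residue mod 315.
    Write x = 21 + 35·t and substitute into x ≡ 2 (mod 9): 35·t ≡ 2 − 21 = -19 (mod 9).
    Reduce coefficients mod 9: 8·t ≡ 8 (mod 9).
    The inverse of 8 mod 9 is 8 (since 8·8 = 64 = 7·9 + 1), so t ≡ 8·8 = 64 ≡ 1 (mod 9).
    Then x = 21 + 35·1 = 56, valid modulo lcm(35, 9) = 315: x ≡ 56 (mod 315).
Verify: 56 mod 5 = 1 ✓, 56 mod 7 = 0 ✓, 56 mod 9 = 2 ✓.

x ≡ 56 (mod 315).
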